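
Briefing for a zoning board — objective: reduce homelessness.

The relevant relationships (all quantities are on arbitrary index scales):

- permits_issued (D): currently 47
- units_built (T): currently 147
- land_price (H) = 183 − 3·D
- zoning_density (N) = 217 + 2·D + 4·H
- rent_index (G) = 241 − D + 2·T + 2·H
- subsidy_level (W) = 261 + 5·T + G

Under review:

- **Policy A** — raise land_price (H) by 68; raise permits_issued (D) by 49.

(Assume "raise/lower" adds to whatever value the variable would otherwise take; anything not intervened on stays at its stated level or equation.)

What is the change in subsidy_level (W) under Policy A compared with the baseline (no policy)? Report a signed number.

-207

Baseline:
  D = 47
  T = 147
  H = 183 − 3·47 = 42
  G = 241 − 47 + 2·147 + 2·42 = 572
  W = 261 + 5·147 + 572 = 1568
Policy A (H + 68, D + 49):
  D = 47 + 49 = 96
  T = 147
  H = 183 − 3·96 (+68 from intervention) = -37
  G = 241 − 96 + 2·147 + 2·(-37) = 365
  W = 261 + 5·147 + 365 = 1361
Change in W: 1361 − 1568 = -207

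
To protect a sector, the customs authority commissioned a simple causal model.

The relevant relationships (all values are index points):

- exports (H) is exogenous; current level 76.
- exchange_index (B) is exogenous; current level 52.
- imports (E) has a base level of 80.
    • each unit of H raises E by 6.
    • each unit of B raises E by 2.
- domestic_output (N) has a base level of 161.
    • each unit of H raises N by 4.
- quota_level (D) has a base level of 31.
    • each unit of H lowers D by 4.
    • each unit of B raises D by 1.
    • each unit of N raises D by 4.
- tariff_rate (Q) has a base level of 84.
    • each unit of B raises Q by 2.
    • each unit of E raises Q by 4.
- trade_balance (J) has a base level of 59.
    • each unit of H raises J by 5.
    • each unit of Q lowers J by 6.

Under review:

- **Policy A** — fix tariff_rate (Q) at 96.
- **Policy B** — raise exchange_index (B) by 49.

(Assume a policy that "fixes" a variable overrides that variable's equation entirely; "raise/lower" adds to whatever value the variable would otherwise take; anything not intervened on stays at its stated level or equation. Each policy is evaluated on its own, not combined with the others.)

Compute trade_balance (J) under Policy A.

Policy A (Q := 96):
  H = 76
  B = 52
  E = 80 + 6·76 + 2·52 = 640
  Q = 96
  J = 59 + 5·76 − 6·96 = -137

-137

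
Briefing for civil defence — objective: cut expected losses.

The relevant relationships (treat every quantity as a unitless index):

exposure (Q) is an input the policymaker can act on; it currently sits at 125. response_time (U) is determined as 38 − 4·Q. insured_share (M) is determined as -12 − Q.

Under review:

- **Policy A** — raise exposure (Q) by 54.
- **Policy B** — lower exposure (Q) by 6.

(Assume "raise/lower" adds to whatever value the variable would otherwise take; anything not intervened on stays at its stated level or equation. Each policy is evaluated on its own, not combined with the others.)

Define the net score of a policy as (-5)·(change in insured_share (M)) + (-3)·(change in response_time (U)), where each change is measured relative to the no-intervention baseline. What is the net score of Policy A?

Baseline:
  Q = 125
  U = 38 − 4·125 = -462
  M = -12 − 125 = -137
Policy A (Q + 54):
  Q = 125 + 54 = 179
  U = 38 − 4·179 = -678
  M = -12 − 179 = -191
ΔM = -191 − (-137) = -54; ΔU = -678 − (-462) = -216
Score = (-5)·(-54) + (-3)·(-216) = 918

918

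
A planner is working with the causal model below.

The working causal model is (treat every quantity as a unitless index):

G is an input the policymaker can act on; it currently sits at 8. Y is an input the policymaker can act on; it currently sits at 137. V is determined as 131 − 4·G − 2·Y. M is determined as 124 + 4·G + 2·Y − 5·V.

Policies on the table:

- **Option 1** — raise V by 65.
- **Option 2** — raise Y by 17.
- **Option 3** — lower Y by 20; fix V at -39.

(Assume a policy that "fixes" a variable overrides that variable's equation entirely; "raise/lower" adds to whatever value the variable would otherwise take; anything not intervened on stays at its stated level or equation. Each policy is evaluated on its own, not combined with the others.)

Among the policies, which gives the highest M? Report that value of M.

1509

Option 1 (V + 65):
  G = 8
  Y = 137
  V = 131 − 4·8 − 2·137 (+65 from intervention) = -110
  M = 124 + 4·8 + 2·137 − 5·(-110) = 980
Option 2 (Y + 17):
  G = 8
  Y = 137 + 17 = 154
  V = 131 − 4·8 − 2·154 = -209
  M = 124 + 4·8 + 2·154 − 5·(-209) = 1509
Option 3 (Y − 20, V := -39):
  G = 8
  Y = 137 − 20 = 117
  V = -39
  M = 124 + 4·8 + 2·117 − 5·(-39) = 585
Comparing — Option 1: M=980, Option 2: M=1509, Option 3: M=585. Highest is 1509 (Option 2).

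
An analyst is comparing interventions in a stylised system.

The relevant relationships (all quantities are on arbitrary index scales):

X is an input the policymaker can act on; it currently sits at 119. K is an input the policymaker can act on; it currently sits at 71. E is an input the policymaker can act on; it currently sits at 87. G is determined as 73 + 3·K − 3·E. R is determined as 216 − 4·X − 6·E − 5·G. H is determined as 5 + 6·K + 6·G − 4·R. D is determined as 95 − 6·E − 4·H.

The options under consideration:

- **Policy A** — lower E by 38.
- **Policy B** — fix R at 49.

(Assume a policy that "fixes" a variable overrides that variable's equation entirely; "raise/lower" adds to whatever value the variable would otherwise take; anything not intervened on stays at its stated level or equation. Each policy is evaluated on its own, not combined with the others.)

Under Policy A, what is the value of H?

6261

Policy A (E − 38):
  X = 119
  K = 71
  E = 87 − 38 = 49
  G = 73 + 3·71 − 3·49 = 139
  R = 216 − 4·119 − 6·49 − 5·139 = -1249
  H = 5 + 6·71 + 6·139 − 4·(-1249) = 6261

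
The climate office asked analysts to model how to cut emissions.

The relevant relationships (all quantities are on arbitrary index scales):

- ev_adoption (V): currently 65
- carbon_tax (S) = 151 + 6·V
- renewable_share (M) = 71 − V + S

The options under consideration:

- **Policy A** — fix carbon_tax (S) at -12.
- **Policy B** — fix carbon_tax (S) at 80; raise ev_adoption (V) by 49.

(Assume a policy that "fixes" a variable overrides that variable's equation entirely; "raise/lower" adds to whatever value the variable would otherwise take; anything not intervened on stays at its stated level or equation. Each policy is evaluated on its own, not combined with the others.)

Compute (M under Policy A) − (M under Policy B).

Policy A (S := -12):
  V = 65
  S = -12
  M = 71 − 65 + (-12) = -6
Policy B (S := 80, V + 49):
  V = 65 + 49 = 114
  S = 80
  M = 71 − 114 + 80 = 37
M: -6 − 37 = -43

-43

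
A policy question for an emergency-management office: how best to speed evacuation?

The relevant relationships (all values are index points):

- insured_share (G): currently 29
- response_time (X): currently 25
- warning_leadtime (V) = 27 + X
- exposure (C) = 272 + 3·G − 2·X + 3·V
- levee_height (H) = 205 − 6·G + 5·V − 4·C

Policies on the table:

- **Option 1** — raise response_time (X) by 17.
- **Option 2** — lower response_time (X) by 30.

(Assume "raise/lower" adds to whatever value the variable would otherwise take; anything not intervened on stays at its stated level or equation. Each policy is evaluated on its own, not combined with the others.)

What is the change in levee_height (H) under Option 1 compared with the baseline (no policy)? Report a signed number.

17

Baseline:
  G = 29
  X = 25
  V = 27 + 25 = 52
  C = 272 + 3·29 − 2·25 + 3·52 = 465
  H = 205 − 6·29 + 5·52 − 4·465 = -1569
Option 1 (X + 17):
  G = 29
  X = 25 + 17 = 42
  V = 27 + 42 = 69
  C = 272 + 3·29 − 2·42 + 3·69 = 482
  H = 205 − 6·29 + 5·69 − 4·482 = -1552
Change in H: -1552 − (-1569) = 17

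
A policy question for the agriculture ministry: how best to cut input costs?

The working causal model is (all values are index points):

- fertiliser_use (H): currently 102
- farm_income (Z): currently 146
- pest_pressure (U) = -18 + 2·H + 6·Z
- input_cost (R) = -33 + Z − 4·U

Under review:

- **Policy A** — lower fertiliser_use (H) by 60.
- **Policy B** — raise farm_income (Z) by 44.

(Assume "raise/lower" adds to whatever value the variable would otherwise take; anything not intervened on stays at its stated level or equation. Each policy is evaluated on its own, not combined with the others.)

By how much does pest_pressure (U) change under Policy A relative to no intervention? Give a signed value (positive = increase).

-120

Baseline:
  H = 102
  Z = 146
  U = -18 + 2·102 + 6·146 = 1062
Policy A (H − 60):
  H = 102 − 60 = 42
  Z = 146
  U = -18 + 2·42 + 6·146 = 942
Change in U: 942 − 1062 = -120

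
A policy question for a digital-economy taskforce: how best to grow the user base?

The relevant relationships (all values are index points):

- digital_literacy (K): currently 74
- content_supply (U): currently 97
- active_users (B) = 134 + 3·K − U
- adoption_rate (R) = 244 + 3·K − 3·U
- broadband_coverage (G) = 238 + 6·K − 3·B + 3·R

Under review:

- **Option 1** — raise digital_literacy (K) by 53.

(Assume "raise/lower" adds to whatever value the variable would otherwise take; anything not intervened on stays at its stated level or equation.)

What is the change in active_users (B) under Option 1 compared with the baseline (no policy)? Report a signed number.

159

Baseline:
  K = 74
  U = 97
  B = 134 + 3·74 − 97 = 259
Option 1 (K + 53):
  K = 74 + 53 = 127
  U = 97
  B = 134 + 3·127 − 97 = 418
Change in B: 418 − 259 = 159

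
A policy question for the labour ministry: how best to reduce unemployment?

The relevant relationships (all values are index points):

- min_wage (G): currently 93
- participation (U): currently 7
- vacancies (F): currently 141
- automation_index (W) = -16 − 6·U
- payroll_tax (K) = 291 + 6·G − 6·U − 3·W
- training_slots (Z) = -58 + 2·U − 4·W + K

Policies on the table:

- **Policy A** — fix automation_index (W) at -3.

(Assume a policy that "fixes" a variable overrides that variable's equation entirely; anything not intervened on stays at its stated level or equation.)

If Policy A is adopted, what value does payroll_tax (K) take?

816

Policy A (W := -3):
  G = 93
  U = 7
  W = -3
  K = 291 + 6·93 − 6·7 − 3·(-3) = 816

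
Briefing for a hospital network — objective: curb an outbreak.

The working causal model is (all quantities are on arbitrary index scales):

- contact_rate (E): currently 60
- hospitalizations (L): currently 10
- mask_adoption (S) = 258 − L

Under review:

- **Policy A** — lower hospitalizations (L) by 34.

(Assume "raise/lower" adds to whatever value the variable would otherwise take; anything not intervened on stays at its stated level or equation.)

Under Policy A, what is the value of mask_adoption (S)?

Policy A (L − 34):
  L = 10 − 34 = -24
  S = 258 − (-24) = 282

282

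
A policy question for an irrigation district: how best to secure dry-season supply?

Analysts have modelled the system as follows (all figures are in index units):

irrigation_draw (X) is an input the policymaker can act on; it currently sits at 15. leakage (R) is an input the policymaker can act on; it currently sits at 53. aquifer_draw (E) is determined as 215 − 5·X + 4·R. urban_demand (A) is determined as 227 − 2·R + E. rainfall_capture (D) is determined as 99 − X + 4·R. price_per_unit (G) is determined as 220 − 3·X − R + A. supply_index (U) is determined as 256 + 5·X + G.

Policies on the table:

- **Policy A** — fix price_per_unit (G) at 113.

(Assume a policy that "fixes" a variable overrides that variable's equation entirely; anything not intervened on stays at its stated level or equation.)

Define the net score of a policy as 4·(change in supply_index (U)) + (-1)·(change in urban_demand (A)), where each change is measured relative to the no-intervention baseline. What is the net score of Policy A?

-1928

Baseline:
  X = 15
  R = 53
  E = 215 − 5·15 + 4·53 = 352
  A = 227 − 2·53 + 352 = 473
  G = 220 − 3·15 − 53 + 473 = 595
  U = 256 + 5·15 + 595 = 926
Policy A (G := 113):
  X = 15
  R = 53
  E = 215 − 5·15 + 4·53 = 352
  A = 227 − 2·53 + 352 = 473
  G = 113
  U = 256 + 5·15 + 113 = 444
ΔU = 444 − 926 = -482; ΔA = 473 − 473 = 0
Score = 4·(-482) + (-1)·0 = -1928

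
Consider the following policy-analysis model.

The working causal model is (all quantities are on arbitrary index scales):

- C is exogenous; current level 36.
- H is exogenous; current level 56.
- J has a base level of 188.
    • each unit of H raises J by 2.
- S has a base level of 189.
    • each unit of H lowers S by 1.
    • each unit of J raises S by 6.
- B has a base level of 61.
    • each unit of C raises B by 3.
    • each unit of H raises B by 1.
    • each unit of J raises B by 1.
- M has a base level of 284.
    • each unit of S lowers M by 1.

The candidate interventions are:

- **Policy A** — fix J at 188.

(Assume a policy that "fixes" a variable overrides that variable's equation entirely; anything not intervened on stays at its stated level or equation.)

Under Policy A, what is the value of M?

-977

Policy A (J := 188):
  H = 56
  J = 188
  S = 189 − 56 + 6·188 = 1261
  M = 284 − 1261 = -977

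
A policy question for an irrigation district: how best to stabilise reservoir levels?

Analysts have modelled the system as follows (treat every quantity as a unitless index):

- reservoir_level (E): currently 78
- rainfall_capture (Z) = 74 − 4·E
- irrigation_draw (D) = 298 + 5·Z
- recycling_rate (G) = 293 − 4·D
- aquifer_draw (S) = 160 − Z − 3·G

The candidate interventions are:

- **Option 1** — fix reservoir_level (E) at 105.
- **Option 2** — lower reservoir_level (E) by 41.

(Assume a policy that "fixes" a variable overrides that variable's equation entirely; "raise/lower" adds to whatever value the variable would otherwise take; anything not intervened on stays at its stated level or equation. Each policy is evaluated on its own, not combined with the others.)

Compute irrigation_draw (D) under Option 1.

-1432

Option 1 (E := 105):
  E = 105
  Z = 74 − 4·105 = -346
  D = 298 + 5·(-346) = -1432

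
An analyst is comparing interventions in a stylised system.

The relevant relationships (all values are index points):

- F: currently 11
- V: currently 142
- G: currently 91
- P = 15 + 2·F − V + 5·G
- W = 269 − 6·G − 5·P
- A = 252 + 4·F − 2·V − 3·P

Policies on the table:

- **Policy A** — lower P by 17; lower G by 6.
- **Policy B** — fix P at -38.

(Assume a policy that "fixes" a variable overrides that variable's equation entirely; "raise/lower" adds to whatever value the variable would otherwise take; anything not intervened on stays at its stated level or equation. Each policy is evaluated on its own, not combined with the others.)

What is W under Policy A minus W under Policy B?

-1669

Policy A (P − 17, G − 6):
  F = 11
  V = 142
  G = 91 − 6 = 85
  P = 15 + 2·11 − 142 + 5·85 (−17 from intervention) = 303
  W = 269 − 6·85 − 5·303 = -1756
Policy B (P := -38):
  F = 11
  V = 142
  G = 91
  P = -38
  W = 269 − 6·91 − 5·(-38) = -87
W: -1756 − (-87) = -1669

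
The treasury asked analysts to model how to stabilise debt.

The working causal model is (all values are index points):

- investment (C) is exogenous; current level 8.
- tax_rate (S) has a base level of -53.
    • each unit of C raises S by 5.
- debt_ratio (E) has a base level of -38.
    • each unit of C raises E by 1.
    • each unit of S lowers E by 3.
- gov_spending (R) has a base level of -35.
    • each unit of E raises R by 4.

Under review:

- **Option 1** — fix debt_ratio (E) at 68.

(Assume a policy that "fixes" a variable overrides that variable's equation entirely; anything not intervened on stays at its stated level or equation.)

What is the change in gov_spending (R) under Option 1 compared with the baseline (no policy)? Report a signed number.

Baseline:
  C = 8
  S = -53 + 5·8 = -13
  E = -38 + 8 − 3·(-13) = 9
  R = -35 + 4·9 = 1
Option 1 (E := 68):
  C = 8
  S = -53 + 5·8 = -13
  E = 68
  R = -35 + 4·68 = 237
Change in R: 237 − 1 = 236

236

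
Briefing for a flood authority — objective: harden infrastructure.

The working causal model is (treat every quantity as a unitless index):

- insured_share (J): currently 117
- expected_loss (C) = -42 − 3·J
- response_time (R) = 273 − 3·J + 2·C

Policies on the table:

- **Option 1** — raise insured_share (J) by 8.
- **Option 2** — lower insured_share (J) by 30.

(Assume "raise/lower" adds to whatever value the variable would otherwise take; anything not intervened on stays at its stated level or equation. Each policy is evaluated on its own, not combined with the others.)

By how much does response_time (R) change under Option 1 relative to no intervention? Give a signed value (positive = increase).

-72

Baseline:
  J = 117
  C = -42 − 3·117 = -393
  R = 273 − 3·117 + 2·(-393) = -864
Option 1 (J + 8):
  J = 117 + 8 = 125
  C = -42 − 3·125 = -417
  R = 273 − 3·125 + 2·(-417) = -936
Change in R: -936 − (-864) = -72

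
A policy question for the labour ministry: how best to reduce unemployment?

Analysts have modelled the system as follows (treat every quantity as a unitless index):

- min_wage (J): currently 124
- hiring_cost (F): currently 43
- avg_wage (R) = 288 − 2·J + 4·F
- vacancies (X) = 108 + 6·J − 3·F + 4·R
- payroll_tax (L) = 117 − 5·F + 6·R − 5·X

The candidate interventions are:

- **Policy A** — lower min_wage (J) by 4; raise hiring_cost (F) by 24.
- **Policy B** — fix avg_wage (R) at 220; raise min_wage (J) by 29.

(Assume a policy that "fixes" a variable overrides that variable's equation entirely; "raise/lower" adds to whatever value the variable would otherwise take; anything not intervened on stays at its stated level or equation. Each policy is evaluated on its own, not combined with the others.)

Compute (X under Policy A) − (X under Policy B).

Policy A (J − 4, F + 24):
  J = 124 − 4 = 120
  F = 43 + 24 = 67
  R = 288 − 2·120 + 4·67 = 316
  X = 108 + 6·120 − 3·67 + 4·316 = 1891
Policy B (R := 220, J + 29):
  J = 124 + 29 = 153
  F = 43
  R = 220
  X = 108 + 6·153 − 3·43 + 4·220 = 1777
X: 1891 − 1777 = 114

114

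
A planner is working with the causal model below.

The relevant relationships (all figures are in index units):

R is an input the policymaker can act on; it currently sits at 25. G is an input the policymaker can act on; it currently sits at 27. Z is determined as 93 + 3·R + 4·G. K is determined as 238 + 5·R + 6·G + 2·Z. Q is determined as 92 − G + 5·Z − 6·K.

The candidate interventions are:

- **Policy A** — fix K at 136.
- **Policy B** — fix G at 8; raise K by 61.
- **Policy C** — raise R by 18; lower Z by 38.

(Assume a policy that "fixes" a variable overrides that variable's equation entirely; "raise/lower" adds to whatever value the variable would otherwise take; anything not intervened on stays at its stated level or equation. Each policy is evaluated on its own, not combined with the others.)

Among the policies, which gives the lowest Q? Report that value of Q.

-5669

Policy A (K := 136):
  R = 25
  G = 27
  Z = 93 + 3·25 + 4·27 = 276
  K = 136
  Q = 92 − 27 + 5·276 − 6·136 = 629
Policy B (G := 8, K + 61):
  R = 25
  G = 8
  Z = 93 + 3·25 + 4·8 = 200
  K = 238 + 5·25 + 6·8 + 2·200 (+61 from intervention) = 872
  Q = 92 − 8 + 5·200 − 6·872 = -4148
Policy C (R + 18, Z − 38):
  R = 25 + 18 = 43
  G = 27
  Z = 93 + 3·43 + 4·27 (−38 from intervention) = 292
  K = 238 + 5·43 + 6·27 + 2·292 = 1199
  Q = 92 − 27 + 5·292 − 6·1199 = -5669
Comparing — Policy A: Q=629, Policy B: Q=-4148, Policy C: Q=-5669. Lowest is -5669 (Policy C).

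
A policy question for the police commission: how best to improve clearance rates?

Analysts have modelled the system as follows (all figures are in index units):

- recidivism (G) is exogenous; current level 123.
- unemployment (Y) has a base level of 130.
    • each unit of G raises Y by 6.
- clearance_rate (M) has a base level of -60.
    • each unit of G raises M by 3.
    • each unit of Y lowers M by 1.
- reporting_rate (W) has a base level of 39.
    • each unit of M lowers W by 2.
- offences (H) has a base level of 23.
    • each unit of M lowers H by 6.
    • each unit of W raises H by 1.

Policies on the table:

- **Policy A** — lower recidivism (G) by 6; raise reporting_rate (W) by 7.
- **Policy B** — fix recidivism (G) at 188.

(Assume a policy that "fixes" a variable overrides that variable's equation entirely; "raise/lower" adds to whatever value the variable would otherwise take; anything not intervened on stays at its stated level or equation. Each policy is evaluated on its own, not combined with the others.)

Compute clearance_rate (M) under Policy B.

-754

Policy B (G := 188):
  G = 188
  Y = 130 + 6·188 = 1258
  M = -60 + 3·188 − 1258 = -754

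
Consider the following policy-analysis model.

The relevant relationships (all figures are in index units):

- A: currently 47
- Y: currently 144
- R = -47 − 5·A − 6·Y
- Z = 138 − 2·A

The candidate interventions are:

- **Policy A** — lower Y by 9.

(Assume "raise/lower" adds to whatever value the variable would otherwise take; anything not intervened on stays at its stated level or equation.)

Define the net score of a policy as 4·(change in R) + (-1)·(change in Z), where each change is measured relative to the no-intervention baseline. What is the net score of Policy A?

216

Baseline:
  A = 47
  Y = 144
  R = -47 − 5·47 − 6·144 = -1146
  Z = 138 − 2·47 = 44
Policy A (Y − 9):
  A = 47
  Y = 144 − 9 = 135
  R = -47 − 5·47 − 6·135 = -1092
  Z = 138 − 2·47 = 44
ΔR = -1092 − (-1146) = 54; ΔZ = 44 − 44 = 0
Score = 4·54 + (-1)·0 = 216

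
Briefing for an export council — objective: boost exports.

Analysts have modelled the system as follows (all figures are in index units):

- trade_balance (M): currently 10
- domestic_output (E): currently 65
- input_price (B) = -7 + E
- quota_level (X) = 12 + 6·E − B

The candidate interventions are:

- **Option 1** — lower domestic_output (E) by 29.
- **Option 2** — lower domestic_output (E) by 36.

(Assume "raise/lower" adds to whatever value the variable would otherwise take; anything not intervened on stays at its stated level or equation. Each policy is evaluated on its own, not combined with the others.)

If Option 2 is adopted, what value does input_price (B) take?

22

Option 2 (E − 36):
  E = 65 − 36 = 29
  B = -7 + 29 = 22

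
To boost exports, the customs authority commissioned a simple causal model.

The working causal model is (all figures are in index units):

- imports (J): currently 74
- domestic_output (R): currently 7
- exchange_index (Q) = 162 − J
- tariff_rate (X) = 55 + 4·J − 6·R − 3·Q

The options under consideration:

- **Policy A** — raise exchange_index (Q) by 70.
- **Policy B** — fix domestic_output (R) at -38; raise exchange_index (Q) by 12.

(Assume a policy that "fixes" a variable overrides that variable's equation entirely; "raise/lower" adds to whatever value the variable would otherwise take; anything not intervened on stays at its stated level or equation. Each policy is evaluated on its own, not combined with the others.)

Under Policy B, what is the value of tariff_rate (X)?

279

Policy B (R := -38, Q + 12):
  J = 74
  R = -38
  Q = 162 − 74 (+12 from intervention) = 100
  X = 55 + 4·74 − 6·(-38) − 3·100 = 279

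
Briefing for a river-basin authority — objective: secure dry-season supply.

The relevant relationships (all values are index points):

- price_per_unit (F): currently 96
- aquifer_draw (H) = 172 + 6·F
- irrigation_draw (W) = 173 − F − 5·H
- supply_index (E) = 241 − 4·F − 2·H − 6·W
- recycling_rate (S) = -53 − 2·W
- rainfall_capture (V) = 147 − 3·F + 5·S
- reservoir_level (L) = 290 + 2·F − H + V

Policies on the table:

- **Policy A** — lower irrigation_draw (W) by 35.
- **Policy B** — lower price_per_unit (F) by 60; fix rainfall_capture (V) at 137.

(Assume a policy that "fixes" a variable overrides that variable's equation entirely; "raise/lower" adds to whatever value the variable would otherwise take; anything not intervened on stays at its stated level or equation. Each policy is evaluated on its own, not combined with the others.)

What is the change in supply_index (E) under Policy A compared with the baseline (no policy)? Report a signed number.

Baseline:
  F = 96
  H = 172 + 6·96 = 748
  W = 173 − 96 − 5·748 = -3663
  E = 241 − 4·96 − 2·748 − 6·(-3663) = 20339
Policy A (W − 35):
  F = 96
  H = 172 + 6·96 = 748
  W = 173 − 96 − 5·748 (−35 from intervention) = -3698
  E = 241 − 4·96 − 2·748 − 6·(-3698) = 20549
Change in E: 20549 − 20339 = 210

210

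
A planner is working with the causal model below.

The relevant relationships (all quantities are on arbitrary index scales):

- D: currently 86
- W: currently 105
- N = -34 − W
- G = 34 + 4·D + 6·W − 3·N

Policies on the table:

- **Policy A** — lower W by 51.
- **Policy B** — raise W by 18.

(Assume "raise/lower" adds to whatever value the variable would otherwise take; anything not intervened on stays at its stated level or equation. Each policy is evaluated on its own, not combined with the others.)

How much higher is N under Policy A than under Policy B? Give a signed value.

Policy A (W − 51):
  W = 105 − 51 = 54
  N = -34 − 54 = -88
Policy B (W + 18):
  W = 105 + 18 = 123
  N = -34 − 123 = -157
N: -88 − (-157) = 69

69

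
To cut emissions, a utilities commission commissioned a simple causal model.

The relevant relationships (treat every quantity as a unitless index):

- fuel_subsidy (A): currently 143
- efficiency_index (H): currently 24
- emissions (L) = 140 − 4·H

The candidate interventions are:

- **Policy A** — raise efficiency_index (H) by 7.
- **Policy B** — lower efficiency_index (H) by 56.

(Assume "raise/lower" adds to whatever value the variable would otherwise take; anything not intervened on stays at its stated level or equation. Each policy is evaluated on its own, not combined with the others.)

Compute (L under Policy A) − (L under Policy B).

Policy A (H + 7):
  H = 24 + 7 = 31
  L = 140 − 4·31 = 16
Policy B (H − 56):
  H = 24 − 56 = -32
  L = 140 − 4·(-32) = 268
L: 16 − 268 = -252

-252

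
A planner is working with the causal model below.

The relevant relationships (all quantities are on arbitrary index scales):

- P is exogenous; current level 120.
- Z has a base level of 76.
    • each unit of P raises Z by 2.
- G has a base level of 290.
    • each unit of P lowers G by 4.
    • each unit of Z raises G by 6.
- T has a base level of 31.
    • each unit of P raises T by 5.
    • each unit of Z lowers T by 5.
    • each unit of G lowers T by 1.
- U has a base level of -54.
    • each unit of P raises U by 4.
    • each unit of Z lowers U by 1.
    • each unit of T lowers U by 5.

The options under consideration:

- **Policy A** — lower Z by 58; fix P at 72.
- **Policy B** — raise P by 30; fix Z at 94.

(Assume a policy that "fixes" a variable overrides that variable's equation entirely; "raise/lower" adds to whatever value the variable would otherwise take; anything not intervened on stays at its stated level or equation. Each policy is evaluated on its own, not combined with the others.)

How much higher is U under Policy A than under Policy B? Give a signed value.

6870

Policy A (Z − 58, P := 72):
  P = 72
  Z = 76 + 2·72 (−58 from intervention) = 162
  G = 290 − 4·72 + 6·162 = 974
  T = 31 + 5·72 − 5·162 − 974 = -1393
  U = -54 + 4·72 − 162 − 5·(-1393) = 7037
Policy B (P + 30, Z := 94):
  P = 120 + 30 = 150
  Z = 94
  G = 290 − 4·150 + 6·94 = 254
  T = 31 + 5·150 − 5·94 − 254 = 57
  U = -54 + 4·150 − 94 − 5·57 = 167
U: 7037 − 167 = 6870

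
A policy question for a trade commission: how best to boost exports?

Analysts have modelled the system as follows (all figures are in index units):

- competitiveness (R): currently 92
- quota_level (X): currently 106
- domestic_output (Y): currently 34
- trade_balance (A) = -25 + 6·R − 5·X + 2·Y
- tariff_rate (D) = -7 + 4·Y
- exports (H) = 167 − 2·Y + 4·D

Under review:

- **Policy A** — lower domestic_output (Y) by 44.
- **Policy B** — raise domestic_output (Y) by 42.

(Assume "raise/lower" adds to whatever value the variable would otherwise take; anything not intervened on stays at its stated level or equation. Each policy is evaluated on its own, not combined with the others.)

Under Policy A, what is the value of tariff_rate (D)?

-47

Policy A (Y − 44):
  Y = 34 − 44 = -10
  D = -7 + 4·(-10) = -47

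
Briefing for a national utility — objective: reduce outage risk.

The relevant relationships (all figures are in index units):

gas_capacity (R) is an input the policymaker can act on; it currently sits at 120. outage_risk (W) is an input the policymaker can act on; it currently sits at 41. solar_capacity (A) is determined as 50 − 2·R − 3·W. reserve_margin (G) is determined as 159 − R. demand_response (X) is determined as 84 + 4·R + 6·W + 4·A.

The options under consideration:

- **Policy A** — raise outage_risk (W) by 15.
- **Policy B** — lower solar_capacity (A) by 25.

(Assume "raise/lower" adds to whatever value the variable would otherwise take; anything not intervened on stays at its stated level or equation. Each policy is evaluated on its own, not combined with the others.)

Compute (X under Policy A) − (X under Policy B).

10

Policy A (W + 15):
  R = 120
  W = 41 + 15 = 56
  A = 50 − 2·120 − 3·56 = -358
  X = 84 + 4·120 + 6·56 + 4·(-358) = -532
Policy B (A − 25):
  R = 120
  W = 41
  A = 50 − 2·120 − 3·41 (−25 from intervention) = -338
  X = 84 + 4·120 + 6·41 + 4·(-338) = -542
X: -532 − (-542) = 10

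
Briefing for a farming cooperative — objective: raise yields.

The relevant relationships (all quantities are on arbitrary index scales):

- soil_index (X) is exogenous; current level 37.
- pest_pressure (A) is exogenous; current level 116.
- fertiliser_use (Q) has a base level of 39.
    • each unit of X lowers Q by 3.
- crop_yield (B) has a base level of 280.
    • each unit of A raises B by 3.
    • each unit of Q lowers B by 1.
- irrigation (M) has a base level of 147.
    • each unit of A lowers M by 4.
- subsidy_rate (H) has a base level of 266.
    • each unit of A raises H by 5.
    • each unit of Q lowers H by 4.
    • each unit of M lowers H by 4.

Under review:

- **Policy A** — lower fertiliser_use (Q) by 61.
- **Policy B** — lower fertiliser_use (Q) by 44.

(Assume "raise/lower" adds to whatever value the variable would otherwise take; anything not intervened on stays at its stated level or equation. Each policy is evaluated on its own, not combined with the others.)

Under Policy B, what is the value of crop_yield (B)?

744

Policy B (Q − 44):
  X = 37
  A = 116
  Q = 39 − 3·37 (−44 from intervention) = -116
  B = 280 + 3·116 − (-116) = 744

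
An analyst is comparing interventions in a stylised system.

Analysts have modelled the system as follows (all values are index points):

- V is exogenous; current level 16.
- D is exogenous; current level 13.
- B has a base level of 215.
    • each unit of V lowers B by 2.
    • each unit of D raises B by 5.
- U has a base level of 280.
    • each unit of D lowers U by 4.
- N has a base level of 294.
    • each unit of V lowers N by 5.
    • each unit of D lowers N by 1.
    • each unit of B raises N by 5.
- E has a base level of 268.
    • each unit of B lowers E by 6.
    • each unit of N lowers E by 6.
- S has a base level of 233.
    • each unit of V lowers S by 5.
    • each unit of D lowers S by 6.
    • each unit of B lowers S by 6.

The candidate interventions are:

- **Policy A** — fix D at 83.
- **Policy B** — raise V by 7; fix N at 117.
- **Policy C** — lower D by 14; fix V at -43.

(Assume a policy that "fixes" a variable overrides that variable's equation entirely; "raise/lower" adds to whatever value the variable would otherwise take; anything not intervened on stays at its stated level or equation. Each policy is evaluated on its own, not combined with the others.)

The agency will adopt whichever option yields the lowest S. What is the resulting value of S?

Policy A (D := 83):
  V = 16
  D = 83
  B = 215 − 2·16 + 5·83 = 598
  S = 233 − 5·16 − 6·83 − 6·598 = -3933
Policy B (V + 7, N := 117):
  V = 16 + 7 = 23
  D = 13
  B = 215 − 2·23 + 5·13 = 234
  S = 233 − 5·23 − 6·13 − 6·234 = -1364
Policy C (D − 14, V := -43):
  V = -43
  D = 13 − 14 = -1
  B = 215 − 2·(-43) + 5·(-1) = 296
  S = 233 − 5·(-43) − 6·(-1) − 6·296 = -1322
Comparing — Policy A: S=-3933, Policy B: S=-1364, Policy C: S=-1322. Lowest is -3933 (Policy A).

-3933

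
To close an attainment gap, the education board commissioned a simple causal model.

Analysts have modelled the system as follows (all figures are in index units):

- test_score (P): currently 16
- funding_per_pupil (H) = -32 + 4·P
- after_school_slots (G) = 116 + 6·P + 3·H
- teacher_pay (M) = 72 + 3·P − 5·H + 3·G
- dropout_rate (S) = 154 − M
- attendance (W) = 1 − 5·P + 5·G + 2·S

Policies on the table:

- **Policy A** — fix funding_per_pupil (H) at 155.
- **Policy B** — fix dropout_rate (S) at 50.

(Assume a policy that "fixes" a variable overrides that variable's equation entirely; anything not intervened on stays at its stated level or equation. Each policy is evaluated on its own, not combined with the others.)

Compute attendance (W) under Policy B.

Policy B (S := 50):
  P = 16
  H = -32 + 4·16 = 32
  G = 116 + 6·16 + 3·32 = 308
  M = 72 + 3·16 − 5·32 + 3·308 = 884
  S = 50
  W = 1 − 5·16 + 5·308 + 2·50 = 1561

1561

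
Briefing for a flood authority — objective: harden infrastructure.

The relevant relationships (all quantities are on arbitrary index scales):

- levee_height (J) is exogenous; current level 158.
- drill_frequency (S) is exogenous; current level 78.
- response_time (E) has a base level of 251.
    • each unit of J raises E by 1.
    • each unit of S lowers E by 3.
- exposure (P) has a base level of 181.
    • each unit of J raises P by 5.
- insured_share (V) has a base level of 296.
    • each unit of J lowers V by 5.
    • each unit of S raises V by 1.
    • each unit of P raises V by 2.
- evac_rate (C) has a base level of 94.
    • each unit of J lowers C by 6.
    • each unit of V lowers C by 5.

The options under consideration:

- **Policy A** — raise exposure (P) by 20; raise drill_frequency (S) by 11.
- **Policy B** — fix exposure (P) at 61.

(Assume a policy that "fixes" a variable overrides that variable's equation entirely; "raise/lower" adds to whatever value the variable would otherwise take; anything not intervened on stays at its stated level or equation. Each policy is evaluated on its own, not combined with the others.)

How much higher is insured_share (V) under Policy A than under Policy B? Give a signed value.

1871

Policy A (P + 20, S + 11):
  J = 158
  S = 78 + 11 = 89
  P = 181 + 5·158 (+20 from intervention) = 991
  V = 296 − 5·158 + 89 + 2·991 = 1577
Policy B (P := 61):
  J = 158
  S = 78
  P = 61
  V = 296 − 5·158 + 78 + 2·61 = -294
V: 1577 − (-294) = 1871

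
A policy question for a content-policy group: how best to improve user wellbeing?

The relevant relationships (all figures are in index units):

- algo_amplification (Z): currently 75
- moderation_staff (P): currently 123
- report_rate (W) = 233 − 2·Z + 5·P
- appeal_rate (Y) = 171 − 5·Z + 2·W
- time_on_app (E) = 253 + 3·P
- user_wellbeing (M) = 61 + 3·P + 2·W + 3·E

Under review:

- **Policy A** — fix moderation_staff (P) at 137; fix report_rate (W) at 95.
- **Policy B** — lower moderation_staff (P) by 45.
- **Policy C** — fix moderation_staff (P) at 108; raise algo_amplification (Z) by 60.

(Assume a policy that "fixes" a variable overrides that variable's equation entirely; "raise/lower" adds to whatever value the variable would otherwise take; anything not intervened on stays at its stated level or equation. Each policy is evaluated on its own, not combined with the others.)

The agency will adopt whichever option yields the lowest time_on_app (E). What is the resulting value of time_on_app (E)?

487

Policy A (P := 137, W := 95):
  P = 137
  E = 253 + 3·137 = 664
Policy B (P − 45):
  P = 123 − 45 = 78
  E = 253 + 3·78 = 487
Policy C (P := 108, Z + 60):
  P = 108
  E = 253 + 3·108 = 577
Comparing — Policy A: E=664, Policy B: E=487, Policy C: E=577. Lowest is 487 (Policy B).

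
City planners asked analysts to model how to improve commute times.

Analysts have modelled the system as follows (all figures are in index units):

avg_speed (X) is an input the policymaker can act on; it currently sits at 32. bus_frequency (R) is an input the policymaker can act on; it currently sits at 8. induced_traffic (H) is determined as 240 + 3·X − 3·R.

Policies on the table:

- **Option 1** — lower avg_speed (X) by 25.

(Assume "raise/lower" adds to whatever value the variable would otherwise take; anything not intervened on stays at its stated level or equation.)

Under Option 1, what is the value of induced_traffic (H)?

Option 1 (X − 25):
  X = 32 − 25 = 7
  R = 8
  H = 240 + 3·7 − 3·8 = 237

237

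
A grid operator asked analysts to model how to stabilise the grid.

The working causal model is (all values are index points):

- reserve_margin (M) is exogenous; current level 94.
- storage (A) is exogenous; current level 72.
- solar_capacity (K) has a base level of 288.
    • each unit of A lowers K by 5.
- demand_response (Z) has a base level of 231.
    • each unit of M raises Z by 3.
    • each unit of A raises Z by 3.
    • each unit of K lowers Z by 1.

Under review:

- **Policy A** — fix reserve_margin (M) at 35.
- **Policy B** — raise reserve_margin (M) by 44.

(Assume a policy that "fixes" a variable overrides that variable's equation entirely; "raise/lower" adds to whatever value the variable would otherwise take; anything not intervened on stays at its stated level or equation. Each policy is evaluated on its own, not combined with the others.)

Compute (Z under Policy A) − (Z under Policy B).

-309

Policy A (M := 35):
  M = 35
  A = 72
  K = 288 − 5·72 = -72
  Z = 231 + 3·35 + 3·72 − (-72) = 624
Policy B (M + 44):
  M = 94 + 44 = 138
  A = 72
  K = 288 − 5·72 = -72
  Z = 231 + 3·138 + 3·72 − (-72) = 933
Z: 624 − 933 = -309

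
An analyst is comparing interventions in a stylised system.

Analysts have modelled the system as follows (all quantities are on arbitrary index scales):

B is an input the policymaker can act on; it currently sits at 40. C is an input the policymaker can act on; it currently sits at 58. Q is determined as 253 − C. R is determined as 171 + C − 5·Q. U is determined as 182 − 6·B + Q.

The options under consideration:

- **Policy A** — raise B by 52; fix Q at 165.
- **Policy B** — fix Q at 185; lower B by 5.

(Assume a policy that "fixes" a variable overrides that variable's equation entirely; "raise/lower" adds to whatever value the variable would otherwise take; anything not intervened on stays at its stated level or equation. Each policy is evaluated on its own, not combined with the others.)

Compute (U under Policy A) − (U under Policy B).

-362

Policy A (B + 52, Q := 165):
  B = 40 + 52 = 92
  C = 58
  Q = 165
  U = 182 − 6·92 + 165 = -205
Policy B (Q := 185, B − 5):
  B = 40 − 5 = 35
  C = 58
  Q = 185
  U = 182 − 6·35 + 185 = 157
U: -205 − 157 = -362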